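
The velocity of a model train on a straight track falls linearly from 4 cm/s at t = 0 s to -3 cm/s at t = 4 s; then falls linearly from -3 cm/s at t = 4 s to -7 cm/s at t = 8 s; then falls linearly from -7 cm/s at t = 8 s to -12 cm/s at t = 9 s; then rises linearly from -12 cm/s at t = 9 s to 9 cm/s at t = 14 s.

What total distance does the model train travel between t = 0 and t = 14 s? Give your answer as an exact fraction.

444/7 cm

Total distance travelled is ∫|v| dt — sum the magnitudes of each area piece.
0–4 s: v = 0 at t = 16/7 s; triangle areas 32/7 + 18/7 = 50/7 cm
4–8 s: |½(-3 + -7)(4)| = 20 cm
8–9 s: |½(-7 + -12)(1)| = 9.5 cm
9–14 s: v = 0 at t = 83/7 s; triangle areas 120/7 + 135/14 = 375/14 cm
Total distance = 444/7 cm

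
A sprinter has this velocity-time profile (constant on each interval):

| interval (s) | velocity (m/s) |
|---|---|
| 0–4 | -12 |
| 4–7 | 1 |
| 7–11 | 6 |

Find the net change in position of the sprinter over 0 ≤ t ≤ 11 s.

-21 m

Displacement is the signed area under the v-t curve.
0–4 s: -12 × 4 = -48 m
4–7 s: 1 × 3 = 3 m
7–11 s: 6 × 4 = 24 m
Net displacement = -21 m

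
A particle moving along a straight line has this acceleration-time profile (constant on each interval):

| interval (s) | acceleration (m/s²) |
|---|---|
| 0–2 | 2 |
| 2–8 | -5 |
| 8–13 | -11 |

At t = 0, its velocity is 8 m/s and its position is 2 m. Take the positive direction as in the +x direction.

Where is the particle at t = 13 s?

-223.5 m

On each constant-a segment, Δv = aΔt and Δx = v₀Δt + ½aΔt²; chain segment to segment.
0–2 s: v starts 8 m/s; Δx = 8·2 + ½·2·2² = 20 m; v ends 12 m/s.
2–8 s: v starts 12 m/s; Δx = 12·6 + ½·-5·6² = -18 m; v ends -18 m/s.
8–13 s: v starts -18 m/s; Δx = -18·5 + ½·-11·5² = -227.5 m; v ends -73 m/s.
x(13) = 2 + Σ Δx = -223.5 m.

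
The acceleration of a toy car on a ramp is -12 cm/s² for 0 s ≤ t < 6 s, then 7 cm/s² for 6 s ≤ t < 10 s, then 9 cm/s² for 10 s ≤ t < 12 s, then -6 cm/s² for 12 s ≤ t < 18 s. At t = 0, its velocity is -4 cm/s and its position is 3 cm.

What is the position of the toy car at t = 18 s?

On each constant-a segment, Δv = aΔt and Δx = v₀Δt + ½aΔt²; chain segment to segment.
0–6 s: v starts -4 cm/s; Δx = -4·6 + ½·-12·6² = -240 cm; v ends -76 cm/s.
6–10 s: v starts -76 cm/s; Δx = -76·4 + ½·7·4² = -248 cm; v ends -48 cm/s.
10–12 s: v starts -48 cm/s; Δx = -48·2 + ½·9·2² = -78 cm; v ends -30 cm/s.
12–18 s: v starts -30 cm/s; Δx = -30·6 + ½·-6·6² = -288 cm; v ends -66 cm/s.
x(18) = 3 + Σ Δx = -851 cm.

-851 cm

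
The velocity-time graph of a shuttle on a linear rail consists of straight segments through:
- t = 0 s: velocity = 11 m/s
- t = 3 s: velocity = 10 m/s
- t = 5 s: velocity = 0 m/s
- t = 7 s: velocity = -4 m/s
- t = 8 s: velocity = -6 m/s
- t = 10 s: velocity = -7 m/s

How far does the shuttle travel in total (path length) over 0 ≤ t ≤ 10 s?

Total distance travelled is ∫|v| dt — sum the magnitudes of each area piece.
0–3 s: |½(11 + 10)(3)| = 31.5 m
3–5 s: |½(10 + 0)(2)| = 10 m
5–7 s: |½(0 + -4)(2)| = 4 m
7–8 s: |½(-4 + -6)(1)| = 5 m
8–10 s: |½(-6 + -7)(2)| = 13 m
Total distance = 63.5 m

63.5 m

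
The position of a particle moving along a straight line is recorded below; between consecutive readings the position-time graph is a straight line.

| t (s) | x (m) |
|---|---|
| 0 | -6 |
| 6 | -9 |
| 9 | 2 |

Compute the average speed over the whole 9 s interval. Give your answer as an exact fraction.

14/9 m/s

Average speed = (total path length)/(elapsed time); on a piecewise-linear x-t graph the path length is Σ|Δx|.
0–6 s: |Δx| = |-9 − -6| = 3 m
6–9 s: |Δx| = |2 − -9| = 11 m
Total path = 14 m; average speed = 14/9 = 14/9 m/s.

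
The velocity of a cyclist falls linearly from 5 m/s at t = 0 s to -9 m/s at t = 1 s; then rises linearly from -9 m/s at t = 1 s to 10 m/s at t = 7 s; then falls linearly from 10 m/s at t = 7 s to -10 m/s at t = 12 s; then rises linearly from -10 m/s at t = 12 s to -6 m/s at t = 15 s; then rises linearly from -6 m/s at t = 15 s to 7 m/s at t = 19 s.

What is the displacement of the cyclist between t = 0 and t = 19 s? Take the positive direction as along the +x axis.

-21 m

Displacement is the signed area under the v-t curve.
0–1 s: ½(5 + -9)(1) = -2 m
1–7 s: ½(-9 + 10)(6) = 3 m
7–12 s: ½(10 + -10)(5) = 0 m
12–15 s: ½(-10 + -6)(3) = -24 m
15–19 s: ½(-6 + 7)(4) = 2 m
Net displacement = -21 m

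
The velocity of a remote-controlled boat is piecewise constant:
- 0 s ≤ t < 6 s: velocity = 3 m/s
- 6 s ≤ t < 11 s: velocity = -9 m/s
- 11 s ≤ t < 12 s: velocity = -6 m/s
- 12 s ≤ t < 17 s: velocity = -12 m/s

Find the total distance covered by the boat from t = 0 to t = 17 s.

Distance (not displacement) is the total path length: add the absolute areas under v-t.
0–6 s: |3| × 6 = 18 m
6–11 s: |-9| × 5 = 45 m
11–12 s: |-6| × 1 = 6 m
12–17 s: |-12| × 5 = 60 m
Total distance = 129 m

129 m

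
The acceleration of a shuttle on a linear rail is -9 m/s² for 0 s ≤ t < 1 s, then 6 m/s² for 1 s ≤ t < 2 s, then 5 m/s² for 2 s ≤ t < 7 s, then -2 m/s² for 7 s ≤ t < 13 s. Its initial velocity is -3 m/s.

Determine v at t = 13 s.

7 m/s

Δv equals the area under the a-t graph; then v = v₀ + Δv.
0–1 s: -9 × 1 = -9 m/s
1–2 s: 6 × 1 = 6 m/s
2–7 s: 5 × 5 = 25 m/s
7–13 s: -2 × 6 = -12 m/s
Δv = 10 m/s, so v(13) = -3 + (10) = 7 m/s.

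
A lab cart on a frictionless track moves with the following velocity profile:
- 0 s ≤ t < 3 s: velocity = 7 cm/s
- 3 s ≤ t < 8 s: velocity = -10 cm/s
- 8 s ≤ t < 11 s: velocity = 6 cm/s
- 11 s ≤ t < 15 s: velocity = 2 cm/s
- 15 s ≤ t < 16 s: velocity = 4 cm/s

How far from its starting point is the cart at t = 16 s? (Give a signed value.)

Displacement is the signed area under the v-t curve.
0–3 s: 7 × 3 = 21 cm
3–8 s: -10 × 5 = -50 cm
8–11 s: 6 × 3 = 18 cm
11–15 s: 2 × 4 = 8 cm
15–16 s: 4 × 1 = 4 cm
Net displacement = 1 cm

1 cm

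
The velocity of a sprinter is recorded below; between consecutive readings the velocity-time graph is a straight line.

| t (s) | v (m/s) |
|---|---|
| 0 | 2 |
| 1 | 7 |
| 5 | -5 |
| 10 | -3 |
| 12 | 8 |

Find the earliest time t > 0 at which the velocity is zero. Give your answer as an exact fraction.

v changes sign on 1–5 s (from 7 to -5); the graph is linear there, so v = 0 at t = 1 + (-7)·(5 − 1)/(-5 − 7) = 10/3 s.

t = 10/3 s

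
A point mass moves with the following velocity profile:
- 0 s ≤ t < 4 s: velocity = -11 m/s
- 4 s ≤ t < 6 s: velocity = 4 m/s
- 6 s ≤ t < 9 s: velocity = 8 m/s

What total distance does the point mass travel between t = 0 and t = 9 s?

76 m

Distance (not displacement) is the total path length: add the absolute areas under v-t.
0–4 s: |-11| × 4 = 44 m
4–6 s: |4| × 2 = 8 m
6–9 s: |8| × 3 = 24 m
Total distance = 76 m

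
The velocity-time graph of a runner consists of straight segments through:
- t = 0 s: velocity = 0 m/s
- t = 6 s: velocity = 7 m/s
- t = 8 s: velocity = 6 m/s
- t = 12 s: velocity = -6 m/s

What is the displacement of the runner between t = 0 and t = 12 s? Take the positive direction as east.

34 m

Displacement is the signed area under the v-t curve.
0–6 s: ½(0 + 7)(6) = 21 m
6–8 s: ½(7 + 6)(2) = 13 m
8–12 s: ½(6 + -6)(4) = 0 m
Net displacement = 34 m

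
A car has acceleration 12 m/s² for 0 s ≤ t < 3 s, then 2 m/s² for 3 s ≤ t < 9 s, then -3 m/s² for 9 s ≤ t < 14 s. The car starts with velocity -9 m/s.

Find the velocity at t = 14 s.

24 m/s

Δv equals the area under the a-t graph; then v = v₀ + Δv.
0–3 s: 12 × 3 = 36 m/s
3–9 s: 2 × 6 = 12 m/s
9–14 s: -3 × 5 = -15 m/s
Δv = 33 m/s, so v(14) = -9 + (33) = 24 m/s.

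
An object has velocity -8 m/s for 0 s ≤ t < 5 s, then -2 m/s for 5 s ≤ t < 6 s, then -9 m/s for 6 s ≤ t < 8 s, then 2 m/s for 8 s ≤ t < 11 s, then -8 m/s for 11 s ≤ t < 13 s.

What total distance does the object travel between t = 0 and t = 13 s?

82 m

Distance (not displacement) is the total path length: add the absolute areas under v-t.
0–5 s: |-8| × 5 = 40 m
5–6 s: |-2| × 1 = 2 m
6–8 s: |-9| × 2 = 18 m
8–11 s: |2| × 3 = 6 m
11–13 s: |-8| × 2 = 16 m
Total distance = 82 m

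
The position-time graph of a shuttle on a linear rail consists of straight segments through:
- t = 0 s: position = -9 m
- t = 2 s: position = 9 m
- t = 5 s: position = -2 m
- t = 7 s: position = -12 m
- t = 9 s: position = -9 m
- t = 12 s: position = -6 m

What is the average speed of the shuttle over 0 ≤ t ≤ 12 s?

3.75 m/s

Average speed = (total path length)/(elapsed time); on a piecewise-linear x-t graph the path length is Σ|Δx|.
0–2 s: |Δx| = |9 − -9| = 18 m
2–5 s: |Δx| = |-2 − 9| = 11 m
5–7 s: |Δx| = |-12 − -2| = 10 m
7–9 s: |Δx| = |-9 − -12| = 3 m
9–12 s: |Δx| = |-6 − -9| = 3 m
Total path = 45 m; average speed = 45/12 = 3.75 m/s.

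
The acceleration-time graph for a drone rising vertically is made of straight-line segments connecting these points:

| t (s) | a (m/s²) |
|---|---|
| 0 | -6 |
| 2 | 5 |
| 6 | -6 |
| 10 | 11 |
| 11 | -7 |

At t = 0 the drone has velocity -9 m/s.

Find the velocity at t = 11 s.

Δv equals the area under the a-t graph; then v = v₀ + Δv.
0–2 s: ½(-6 + 5)(2) = -1 m/s
2–6 s: ½(5 + -6)(4) = -2 m/s
6–10 s: ½(-6 + 11)(4) = 10 m/s
10–11 s: ½(11 + -7)(1) = 2 m/s
Δv = 9 m/s, so v(11) = -9 + (9) = 0 m/s.

0 m/s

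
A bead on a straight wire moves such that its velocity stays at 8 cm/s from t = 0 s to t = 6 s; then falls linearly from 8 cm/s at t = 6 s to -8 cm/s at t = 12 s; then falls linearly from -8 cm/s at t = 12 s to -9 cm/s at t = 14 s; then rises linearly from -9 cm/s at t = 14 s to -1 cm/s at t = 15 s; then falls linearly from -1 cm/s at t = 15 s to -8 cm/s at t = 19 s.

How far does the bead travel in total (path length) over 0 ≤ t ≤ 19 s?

112 cm

Total distance travelled is ∫|v| dt — sum the magnitudes of each area piece.
0–6 s: |8| × 6 = 48 cm
6–12 s: v = 0 at t = 9 s; triangle areas 12 + 12 = 24 cm
12–14 s: |½(-8 + -9)(2)| = 17 cm
14–15 s: |½(-9 + -1)(1)| = 5 cm
15–19 s: |½(-1 + -8)(4)| = 18 cm
Total distance = 112 cm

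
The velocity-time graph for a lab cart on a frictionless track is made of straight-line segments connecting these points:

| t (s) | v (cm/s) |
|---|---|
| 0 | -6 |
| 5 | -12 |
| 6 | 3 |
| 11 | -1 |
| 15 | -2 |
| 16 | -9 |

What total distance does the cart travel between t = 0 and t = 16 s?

Total distance travelled is ∫|v| dt — sum the magnitudes of each area piece.
0–5 s: |½(-6 + -12)(5)| = 45 cm
5–6 s: v = 0 at t = 5.8 s; triangle areas 4.8 + 0.3 = 5.1 cm
6–11 s: v = 0 at t = 9.75 s; triangle areas 5.625 + 0.625 = 6.25 cm
11–15 s: |½(-1 + -2)(4)| = 6 cm
15–16 s: |½(-2 + -9)(1)| = 5.5 cm
Total distance = 67.85 cm

67.85 cm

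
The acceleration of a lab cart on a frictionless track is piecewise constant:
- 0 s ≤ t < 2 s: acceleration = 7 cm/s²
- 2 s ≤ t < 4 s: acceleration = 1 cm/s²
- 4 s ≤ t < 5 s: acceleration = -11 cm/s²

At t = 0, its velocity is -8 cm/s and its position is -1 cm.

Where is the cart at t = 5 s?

13.5 cm

On each constant-a segment, Δv = aΔt and Δx = v₀Δt + ½aΔt²; chain segment to segment.
0–2 s: v starts -8 cm/s; Δx = -8·2 + ½·7·2² = -2 cm; v ends 6 cm/s.
2–4 s: v starts 6 cm/s; Δx = 6·2 + ½·1·2² = 14 cm; v ends 8 cm/s.
4–5 s: v starts 8 cm/s; Δx = 8·1 + ½·-11·1² = 2.5 cm; v ends -3 cm/s.
x(5) = -1 + Σ Δx = 13.5 cm.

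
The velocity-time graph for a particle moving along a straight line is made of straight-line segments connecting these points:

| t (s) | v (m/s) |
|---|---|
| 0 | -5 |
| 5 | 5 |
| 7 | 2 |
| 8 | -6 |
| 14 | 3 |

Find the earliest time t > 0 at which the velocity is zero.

v changes sign on 0–5 s (from -5 to 5); the graph is linear there, so v = 0 at t = 0 + (5)·(5 − 0)/(5 − -5) = 2.5 s.

t = 2.5 s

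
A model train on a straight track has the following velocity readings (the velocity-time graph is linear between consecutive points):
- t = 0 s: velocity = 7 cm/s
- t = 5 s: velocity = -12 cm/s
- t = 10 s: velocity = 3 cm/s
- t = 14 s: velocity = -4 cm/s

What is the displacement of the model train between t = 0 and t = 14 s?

-37 cm

Net displacement equals the area under the velocity-time graph (areas below the axis count negative).
0–5 s: ½(7 + -12)(5) = -12.5 cm
5–10 s: ½(-12 + 3)(5) = -22.5 cm
10–14 s: ½(3 + -4)(4) = -2 cm
Net displacement = -37 cm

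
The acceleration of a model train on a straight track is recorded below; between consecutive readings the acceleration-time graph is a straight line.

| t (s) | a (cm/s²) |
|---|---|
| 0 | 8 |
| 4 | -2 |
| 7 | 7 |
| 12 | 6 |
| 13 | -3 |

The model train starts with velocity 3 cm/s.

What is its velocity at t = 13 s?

56.5 cm/s

Δv equals the area under the a-t graph; then v = v₀ + Δv.
0–4 s: ½(8 + -2)(4) = 12 cm/s
4–7 s: ½(-2 + 7)(3) = 7.5 cm/s
7–12 s: ½(7 + 6)(5) = 32.5 cm/s
12–13 s: ½(6 + -3)(1) = 1.5 cm/s
Δv = 53.5 cm/s, so v(13) = 3 + (53.5) = 56.5 cm/s.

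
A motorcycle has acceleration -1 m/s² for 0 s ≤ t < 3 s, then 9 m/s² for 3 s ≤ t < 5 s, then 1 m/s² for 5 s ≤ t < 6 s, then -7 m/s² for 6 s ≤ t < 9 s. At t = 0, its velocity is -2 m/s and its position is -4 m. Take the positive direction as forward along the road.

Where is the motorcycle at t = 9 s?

On each constant-a segment, Δv = aΔt and Δx = v₀Δt + ½aΔt²; chain segment to segment.
0–3 s: v starts -2 m/s; Δx = -2·3 + ½·-1·3² = -10.5 m; v ends -5 m/s.
3–5 s: v starts -5 m/s; Δx = -5·2 + ½·9·2² = 8 m; v ends 13 m/s.
5–6 s: v starts 13 m/s; Δx = 13·1 + ½·1·1² = 13.5 m; v ends 14 m/s.
6–9 s: v starts 14 m/s; Δx = 14·3 + ½·-7·3² = 10.5 m; v ends -7 m/s.
x(9) = -4 + Σ Δx = 17.5 m.

17.5 m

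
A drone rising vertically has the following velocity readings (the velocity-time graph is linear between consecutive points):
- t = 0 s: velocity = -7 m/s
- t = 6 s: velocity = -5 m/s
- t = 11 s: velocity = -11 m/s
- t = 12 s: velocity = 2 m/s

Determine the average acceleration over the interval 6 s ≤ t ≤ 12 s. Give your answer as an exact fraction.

Average acceleration = Δv/Δt = (2 − -5)/(12 − 6) = 7/6 m/s².

7/6 m/s²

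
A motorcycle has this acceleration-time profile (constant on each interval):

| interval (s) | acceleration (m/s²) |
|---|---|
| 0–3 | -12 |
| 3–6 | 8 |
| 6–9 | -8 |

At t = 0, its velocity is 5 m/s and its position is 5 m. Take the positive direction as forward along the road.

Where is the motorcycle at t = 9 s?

On each constant-a segment, Δv = aΔt and Δx = v₀Δt + ½aΔt²; chain segment to segment.
0–3 s: v starts 5 m/s; Δx = 5·3 + ½·-12·3² = -39 m; v ends -31 m/s.
3–6 s: v starts -31 m/s; Δx = -31·3 + ½·8·3² = -57 m; v ends -7 m/s.
6–9 s: v starts -7 m/s; Δx = -7·3 + ½·-8·3² = -57 m; v ends -31 m/s.
x(9) = 5 + Σ Δx = -148 m.

-148 m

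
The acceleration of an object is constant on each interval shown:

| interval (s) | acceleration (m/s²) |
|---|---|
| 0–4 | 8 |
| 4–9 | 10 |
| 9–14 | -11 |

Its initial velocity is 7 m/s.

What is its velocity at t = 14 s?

34 m/s

Δv equals the area under the a-t graph; then v = v₀ + Δv.
0–4 s: 8 × 4 = 32 m/s
4–9 s: 10 × 5 = 50 m/s
9–14 s: -11 × 5 = -55 m/s
Δv = 27 m/s, so v(14) = 7 + (27) = 34 m/s.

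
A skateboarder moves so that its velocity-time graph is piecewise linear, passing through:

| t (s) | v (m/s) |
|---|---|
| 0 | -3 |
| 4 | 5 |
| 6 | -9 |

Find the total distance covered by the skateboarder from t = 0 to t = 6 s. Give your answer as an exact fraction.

Total distance travelled is ∫|v| dt — sum the magnitudes of each area piece.
0–4 s: v = 0 at t = 1.5 s; triangle areas 2.25 + 6.25 = 8.5 m
4–6 s: v = 0 at t = 33/7 s; triangle areas 25/14 + 81/14 = 53/7 m
Total distance = 225/14 m

225/14 m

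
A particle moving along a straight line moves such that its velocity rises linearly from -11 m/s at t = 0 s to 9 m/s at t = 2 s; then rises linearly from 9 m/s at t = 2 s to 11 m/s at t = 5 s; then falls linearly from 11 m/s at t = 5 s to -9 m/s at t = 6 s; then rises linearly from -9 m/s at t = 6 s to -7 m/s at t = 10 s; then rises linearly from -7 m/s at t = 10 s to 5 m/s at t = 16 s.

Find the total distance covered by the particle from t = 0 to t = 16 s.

Distance (not displacement) is the total path length: add the absolute areas under v-t.
0–2 s: v = 0 at t = 1.1 s; triangle areas 6.05 + 4.05 = 10.1 m
2–5 s: |½(9 + 11)(3)| = 30 m
5–6 s: v = 0 at t = 5.55 s; triangle areas 3.025 + 2.025 = 5.05 m
6–10 s: |½(-9 + -7)(4)| = 32 m
10–16 s: v = 0 at t = 13.5 s; triangle areas 12.25 + 6.25 = 18.5 m
Total distance = 95.65 m

95.65 m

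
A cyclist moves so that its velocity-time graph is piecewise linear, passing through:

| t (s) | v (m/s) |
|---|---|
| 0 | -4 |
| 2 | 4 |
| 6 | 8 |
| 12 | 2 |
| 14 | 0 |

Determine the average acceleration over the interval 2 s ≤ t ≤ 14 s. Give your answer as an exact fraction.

Average acceleration = Δv/Δt = (0 − 4)/(14 − 2) = -1/3 m/s².

-1/3 m/s²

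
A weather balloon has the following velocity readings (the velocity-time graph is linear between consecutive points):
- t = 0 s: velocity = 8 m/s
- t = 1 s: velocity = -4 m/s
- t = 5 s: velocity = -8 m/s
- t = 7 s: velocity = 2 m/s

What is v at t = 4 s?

-7 m/s

On 1–5 s the graph is linear from -4 to -8 m/s: v(4) = -4 + (-8 − -4)·(4 − 1)/(5 − 1) = -7 m/s.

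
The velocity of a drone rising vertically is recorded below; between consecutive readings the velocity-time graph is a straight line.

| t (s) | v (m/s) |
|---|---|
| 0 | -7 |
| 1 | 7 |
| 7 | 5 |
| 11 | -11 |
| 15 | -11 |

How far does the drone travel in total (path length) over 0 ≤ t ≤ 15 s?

101.75 m

Distance (not displacement) is the total path length: add the absolute areas under v-t.
0–1 s: v = 0 at t = 0.5 s; triangle areas 1.75 + 1.75 = 3.5 m
1–7 s: |½(7 + 5)(6)| = 36 m
7–11 s: v = 0 at t = 8.25 s; triangle areas 3.125 + 15.125 = 18.25 m
11–15 s: |-11| × 4 = 44 m
Total distance = 101.75 m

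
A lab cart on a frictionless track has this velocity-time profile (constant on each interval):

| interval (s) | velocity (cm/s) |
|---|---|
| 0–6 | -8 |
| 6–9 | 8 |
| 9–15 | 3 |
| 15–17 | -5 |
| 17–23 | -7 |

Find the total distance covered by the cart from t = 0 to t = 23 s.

142 cm

Total distance travelled is ∫|v| dt — sum the magnitudes of each area piece.
0–6 s: |-8| × 6 = 48 cm
6–9 s: |8| × 3 = 24 cm
9–15 s: |3| × 6 = 18 cm
15–17 s: |-5| × 2 = 10 cm
17–23 s: |-7| × 6 = 42 cm
Total distance = 142 cm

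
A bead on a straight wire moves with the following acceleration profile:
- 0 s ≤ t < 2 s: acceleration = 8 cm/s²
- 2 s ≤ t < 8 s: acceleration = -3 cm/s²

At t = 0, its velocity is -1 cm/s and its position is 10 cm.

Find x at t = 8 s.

60 cm

On each constant-a segment, Δv = aΔt and Δx = v₀Δt + ½aΔt²; chain segment to segment.
0–2 s: v starts -1 cm/s; Δx = -1·2 + ½·8·2² = 14 cm; v ends 15 cm/s.
2–8 s: v starts 15 cm/s; Δx = 15·6 + ½·-3·6² = 36 cm; v ends -3 cm/s.
x(8) = 10 + Σ Δx = 60 cm.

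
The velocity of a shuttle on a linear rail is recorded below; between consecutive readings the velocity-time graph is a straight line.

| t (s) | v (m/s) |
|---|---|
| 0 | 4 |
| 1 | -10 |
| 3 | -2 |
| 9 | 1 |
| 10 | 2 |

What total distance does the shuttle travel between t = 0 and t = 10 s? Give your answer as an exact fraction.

Total distance travelled is ∫|v| dt — sum the magnitudes of each area piece.
0–1 s: v = 0 at t = 2/7 s; triangle areas 4/7 + 25/7 = 29/7 m
1–3 s: |½(-10 + -2)(2)| = 12 m
3–9 s: v = 0 at t = 7 s; triangle areas 4 + 1 = 5 m
9–10 s: |½(1 + 2)(1)| = 1.5 m
Total distance = 317/14 m

317/14 m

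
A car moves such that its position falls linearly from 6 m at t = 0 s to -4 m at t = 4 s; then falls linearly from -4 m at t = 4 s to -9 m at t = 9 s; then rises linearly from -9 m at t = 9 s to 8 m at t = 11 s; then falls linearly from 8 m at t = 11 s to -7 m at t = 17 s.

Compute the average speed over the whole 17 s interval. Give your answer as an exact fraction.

47/17 m/s

Average speed = (total path length)/(elapsed time); on a piecewise-linear x-t graph the path length is Σ|Δx|.
0–4 s: |Δx| = |-4 − 6| = 10 m
4–9 s: |Δx| = |-9 − -4| = 5 m
9–11 s: |Δx| = |8 − -9| = 17 m
11–17 s: |Δx| = |-7 − 8| = 15 m
Total path = 47 m; average speed = 47/17 = 47/17 m/s.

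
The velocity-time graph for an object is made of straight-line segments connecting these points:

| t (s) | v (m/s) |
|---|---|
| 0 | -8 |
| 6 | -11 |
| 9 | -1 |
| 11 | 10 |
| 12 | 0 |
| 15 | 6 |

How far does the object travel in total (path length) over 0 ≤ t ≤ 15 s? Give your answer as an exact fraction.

1080/11 m

Total distance travelled is ∫|v| dt — sum the magnitudes of each area piece.
0–6 s: |½(-8 + -11)(6)| = 57 m
6–9 s: |½(-11 + -1)(3)| = 18 m
9–11 s: v = 0 at t = 101/11 s; triangle areas 1/11 + 100/11 = 101/11 m
11–12 s: |½(10 + 0)(1)| = 5 m
12–15 s: |½(0 + 6)(3)| = 9 m
Total distance = 1080/11 m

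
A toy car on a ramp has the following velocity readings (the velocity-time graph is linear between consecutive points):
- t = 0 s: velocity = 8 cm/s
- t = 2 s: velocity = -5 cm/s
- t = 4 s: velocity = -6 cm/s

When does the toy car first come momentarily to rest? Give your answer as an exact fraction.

t = 16/13 s

v changes sign on 0–2 s (from 8 to -5); the graph is linear there, so v = 0 at t = 0 + (-8)·(2 − 0)/(-5 − 8) = 16/13 s.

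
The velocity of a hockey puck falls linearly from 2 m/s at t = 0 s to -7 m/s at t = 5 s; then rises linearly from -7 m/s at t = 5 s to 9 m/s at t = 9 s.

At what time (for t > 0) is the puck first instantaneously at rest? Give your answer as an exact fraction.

t = 10/9 s

v changes sign on 0–5 s (from 2 to -7); the graph is linear there, so v = 0 at t = 0 + (-2)·(5 − 0)/(-7 − 2) = 10/9 s.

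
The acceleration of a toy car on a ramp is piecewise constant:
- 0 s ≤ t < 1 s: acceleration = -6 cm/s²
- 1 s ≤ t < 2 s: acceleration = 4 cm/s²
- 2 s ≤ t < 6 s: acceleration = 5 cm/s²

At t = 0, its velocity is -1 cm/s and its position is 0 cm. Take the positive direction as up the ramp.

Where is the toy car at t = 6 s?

19 cm

On each constant-a segment, Δv = aΔt and Δx = v₀Δt + ½aΔt²; chain segment to segment.
0–1 s: v starts -1 cm/s; Δx = -1·1 + ½·-6·1² = -4 cm; v ends -7 cm/s.
1–2 s: v starts -7 cm/s; Δx = -7·1 + ½·4·1² = -5 cm; v ends -3 cm/s.
2–6 s: v starts -3 cm/s; Δx = -3·4 + ½·5·4² = 28 cm; v ends 17 cm/s.
x(6) = 0 + Σ Δx = 19 cm.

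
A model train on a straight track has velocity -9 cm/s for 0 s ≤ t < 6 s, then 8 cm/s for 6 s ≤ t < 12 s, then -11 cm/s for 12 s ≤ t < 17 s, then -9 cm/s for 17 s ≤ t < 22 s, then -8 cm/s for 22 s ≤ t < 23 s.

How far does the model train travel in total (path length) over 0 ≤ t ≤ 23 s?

210 cm

Total distance travelled is ∫|v| dt — sum the magnitudes of each area piece.
0–6 s: |-9| × 6 = 54 cm
6–12 s: |8| × 6 = 48 cm
12–17 s: |-11| × 5 = 55 cm
17–22 s: |-9| × 5 = 45 cm
22–23 s: |-8| × 1 = 8 cm
Total distance = 210 cm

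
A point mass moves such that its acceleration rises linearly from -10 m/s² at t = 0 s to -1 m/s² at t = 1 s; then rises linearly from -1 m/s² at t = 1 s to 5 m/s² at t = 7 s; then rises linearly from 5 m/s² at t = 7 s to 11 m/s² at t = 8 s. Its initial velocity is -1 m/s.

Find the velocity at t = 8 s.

Δv equals the area under the a-t graph; then v = v₀ + Δv.
0–1 s: ½(-10 + -1)(1) = -5.5 m/s
1–7 s: ½(-1 + 5)(6) = 12 m/s
7–8 s: ½(5 + 11)(1) = 8 m/s
Δv = 14.5 m/s, so v(8) = -1 + (14.5) = 13.5 m/s.

13.5 m/s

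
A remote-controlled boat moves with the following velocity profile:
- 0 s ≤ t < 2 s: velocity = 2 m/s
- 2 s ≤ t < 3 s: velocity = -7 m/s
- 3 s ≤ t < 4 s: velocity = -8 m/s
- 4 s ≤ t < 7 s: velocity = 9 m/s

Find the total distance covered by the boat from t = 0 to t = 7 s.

Total distance travelled is ∫|v| dt — sum the magnitudes of each area piece.
0–2 s: |2| × 2 = 4 m
2–3 s: |-7| × 1 = 7 m
3–4 s: |-8| × 1 = 8 m
4–7 s: |9| × 3 = 27 m
Total distance = 46 m

46 m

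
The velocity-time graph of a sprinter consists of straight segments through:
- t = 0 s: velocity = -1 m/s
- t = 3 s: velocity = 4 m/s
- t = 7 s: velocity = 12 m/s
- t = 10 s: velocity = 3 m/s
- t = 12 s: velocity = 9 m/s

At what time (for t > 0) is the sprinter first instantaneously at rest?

t = 0.6 s

v changes sign on 0–3 s (from -1 to 4); the graph is linear there, so v = 0 at t = 0 + (1)·(3 − 0)/(4 − -1) = 0.6 s.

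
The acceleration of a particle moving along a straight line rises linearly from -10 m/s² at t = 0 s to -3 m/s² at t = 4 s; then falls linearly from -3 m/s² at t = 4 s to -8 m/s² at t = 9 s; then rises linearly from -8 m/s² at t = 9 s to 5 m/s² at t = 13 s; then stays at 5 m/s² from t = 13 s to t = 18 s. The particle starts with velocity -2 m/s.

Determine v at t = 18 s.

Δv equals the area under the a-t graph; then v = v₀ + Δv.
0–4 s: ½(-10 + -3)(4) = -26 m/s
4–9 s: ½(-3 + -8)(5) = -27.5 m/s
9–13 s: ½(-8 + 5)(4) = -6 m/s
13–18 s: 5 × 5 = 25 m/s
Δv = -34.5 m/s, so v(18) = -2 + (-34.5) = -36.5 m/s.

-36.5 m/s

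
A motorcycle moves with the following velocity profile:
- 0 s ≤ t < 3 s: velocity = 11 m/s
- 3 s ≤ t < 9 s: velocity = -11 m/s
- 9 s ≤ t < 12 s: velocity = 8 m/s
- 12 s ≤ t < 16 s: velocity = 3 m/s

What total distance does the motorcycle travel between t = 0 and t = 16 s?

135 m

Distance (not displacement) is the total path length: add the absolute areas under v-t.
0–3 s: |11| × 3 = 33 m
3–9 s: |-11| × 6 = 66 m
9–12 s: |8| × 3 = 24 m
12–16 s: |3| × 4 = 12 m
Total distance = 135 m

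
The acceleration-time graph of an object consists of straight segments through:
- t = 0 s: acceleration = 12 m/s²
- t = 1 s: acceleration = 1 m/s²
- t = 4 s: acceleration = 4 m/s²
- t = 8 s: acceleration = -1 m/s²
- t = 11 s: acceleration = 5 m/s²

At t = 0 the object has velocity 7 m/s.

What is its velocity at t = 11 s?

33 m/s

Δv equals the area under the a-t graph; then v = v₀ + Δv.
0–1 s: ½(12 + 1)(1) = 6.5 m/s
1–4 s: ½(1 + 4)(3) = 7.5 m/s
4–8 s: ½(4 + -1)(4) = 6 m/s
8–11 s: ½(-1 + 5)(3) = 6 m/s
Δv = 26 m/s, so v(11) = 7 + (26) = 33 m/s.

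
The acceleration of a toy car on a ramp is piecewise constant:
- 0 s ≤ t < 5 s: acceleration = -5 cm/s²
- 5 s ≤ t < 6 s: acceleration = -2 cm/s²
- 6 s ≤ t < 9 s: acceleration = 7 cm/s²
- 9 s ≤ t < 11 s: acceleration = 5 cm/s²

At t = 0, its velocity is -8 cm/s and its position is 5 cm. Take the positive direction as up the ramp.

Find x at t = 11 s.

-223 cm

On each constant-a segment, Δv = aΔt and Δx = v₀Δt + ½aΔt²; chain segment to segment.
0–5 s: v starts -8 cm/s; Δx = -8·5 + ½·-5·5² = -102.5 cm; v ends -33 cm/s.
5–6 s: v starts -33 cm/s; Δx = -33·1 + ½·-2·1² = -34 cm; v ends -35 cm/s.
6–9 s: v starts -35 cm/s; Δx = -35·3 + ½·7·3² = -73.5 cm; v ends -14 cm/s.
9–11 s: v starts -14 cm/s; Δx = -14·2 + ½·5·2² = -18 cm; v ends -4 cm/s.
x(11) = 5 + Σ Δx = -223 cm.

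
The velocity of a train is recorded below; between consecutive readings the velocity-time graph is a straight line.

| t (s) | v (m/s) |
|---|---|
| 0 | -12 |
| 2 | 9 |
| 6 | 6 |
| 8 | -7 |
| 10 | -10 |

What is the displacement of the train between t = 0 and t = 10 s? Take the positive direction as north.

9 m

Displacement is the signed area under the v-t curve.
0–2 s: ½(-12 + 9)(2) = -3 m
2–6 s: ½(9 + 6)(4) = 30 m
6–8 s: ½(6 + -7)(2) = -1 m
8–10 s: ½(-7 + -10)(2) = -17 m
Net displacement = 9 m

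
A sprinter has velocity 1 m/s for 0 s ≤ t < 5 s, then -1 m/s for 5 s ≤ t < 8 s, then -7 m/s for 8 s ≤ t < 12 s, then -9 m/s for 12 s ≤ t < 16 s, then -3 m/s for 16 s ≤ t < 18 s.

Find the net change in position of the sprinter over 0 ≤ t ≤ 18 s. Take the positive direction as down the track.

-68 m

Net displacement equals the area under the velocity-time graph (areas below the axis count negative).
0–5 s: 1 × 5 = 5 m
5–8 s: -1 × 3 = -3 m
8–12 s: -7 × 4 = -28 m
12–16 s: -9 × 4 = -36 m
16–18 s: -3 × 2 = -6 m
Net displacement = -68 m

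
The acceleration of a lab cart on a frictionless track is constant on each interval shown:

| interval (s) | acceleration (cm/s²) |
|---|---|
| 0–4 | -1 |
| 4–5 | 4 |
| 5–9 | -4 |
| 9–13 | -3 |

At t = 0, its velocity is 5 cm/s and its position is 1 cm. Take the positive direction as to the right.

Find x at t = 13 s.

On each constant-a segment, Δv = aΔt and Δx = v₀Δt + ½aΔt²; chain segment to segment.
0–4 s: v starts 5 cm/s; Δx = 5·4 + ½·-1·4² = 12 cm; v ends 1 cm/s.
4–5 s: v starts 1 cm/s; Δx = 1·1 + ½·4·1² = 3 cm; v ends 5 cm/s.
5–9 s: v starts 5 cm/s; Δx = 5·4 + ½·-4·4² = -12 cm; v ends -11 cm/s.
9–13 s: v starts -11 cm/s; Δx = -11·4 + ½·-3·4² = -68 cm; v ends -23 cm/s.
x(13) = 1 + Σ Δx = -64 cm.

-64 cm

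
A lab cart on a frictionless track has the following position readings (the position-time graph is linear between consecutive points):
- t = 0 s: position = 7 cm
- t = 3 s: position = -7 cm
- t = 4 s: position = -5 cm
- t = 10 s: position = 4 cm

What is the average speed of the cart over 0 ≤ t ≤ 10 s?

Average speed = (total path length)/(elapsed time); on a piecewise-linear x-t graph the path length is Σ|Δx|.
0–3 s: |Δx| = |-7 − 7| = 14 cm
3–4 s: |Δx| = |-5 − -7| = 2 cm
4–10 s: |Δx| = |4 − -5| = 9 cm
Total path = 25 cm; average speed = 25/10 = 2.5 cm/s.

2.5 cm/s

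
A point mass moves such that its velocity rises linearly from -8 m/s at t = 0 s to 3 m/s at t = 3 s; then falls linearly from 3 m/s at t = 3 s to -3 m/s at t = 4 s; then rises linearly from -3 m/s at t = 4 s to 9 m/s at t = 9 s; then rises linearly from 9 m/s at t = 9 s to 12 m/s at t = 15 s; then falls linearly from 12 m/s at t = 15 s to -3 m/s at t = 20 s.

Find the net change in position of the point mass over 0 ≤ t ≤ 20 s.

Net displacement equals the area under the velocity-time graph (areas below the axis count negative).
0–3 s: ½(-8 + 3)(3) = -7.5 m
3–4 s: ½(3 + -3)(1) = 0 m
4–9 s: ½(-3 + 9)(5) = 15 m
9–15 s: ½(9 + 12)(6) = 63 m
15–20 s: ½(12 + -3)(5) = 22.5 m
Net displacement = 93 m

93 m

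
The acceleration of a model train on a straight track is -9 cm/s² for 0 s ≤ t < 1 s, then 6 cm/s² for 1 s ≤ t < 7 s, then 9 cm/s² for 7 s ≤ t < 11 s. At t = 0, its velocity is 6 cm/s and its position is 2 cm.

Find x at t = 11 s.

297.5 cm

On each constant-a segment, Δv = aΔt and Δx = v₀Δt + ½aΔt²; chain segment to segment.
0–1 s: v starts 6 cm/s; Δx = 6·1 + ½·-9·1² = 1.5 cm; v ends -3 cm/s.
1–7 s: v starts -3 cm/s; Δx = -3·6 + ½·6·6² = 90 cm; v ends 33 cm/s.
7–11 s: v starts 33 cm/s; Δx = 33·4 + ½·9·4² = 204 cm; v ends 69 cm/s.
x(11) = 2 + Σ Δx = 297.5 cm.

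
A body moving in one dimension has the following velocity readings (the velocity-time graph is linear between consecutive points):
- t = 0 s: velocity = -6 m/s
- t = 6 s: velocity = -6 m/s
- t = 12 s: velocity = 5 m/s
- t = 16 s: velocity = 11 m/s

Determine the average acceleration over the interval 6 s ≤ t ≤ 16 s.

Average acceleration = Δv/Δt = (11 − -6)/(16 − 6) = 1.7 m/s².

1.7 m/s²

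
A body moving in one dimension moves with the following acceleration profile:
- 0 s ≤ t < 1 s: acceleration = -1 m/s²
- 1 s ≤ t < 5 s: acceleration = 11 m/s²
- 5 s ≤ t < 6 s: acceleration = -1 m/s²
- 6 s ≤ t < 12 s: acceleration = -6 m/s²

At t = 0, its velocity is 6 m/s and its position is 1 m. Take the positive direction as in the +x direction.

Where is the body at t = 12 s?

343 m

On each constant-a segment, Δv = aΔt and Δx = v₀Δt + ½aΔt²; chain segment to segment.
0–1 s: v starts 6 m/s; Δx = 6·1 + ½·-1·1² = 5.5 m; v ends 5 m/s.
1–5 s: v starts 5 m/s; Δx = 5·4 + ½·11·4² = 108 m; v ends 49 m/s.
5–6 s: v starts 49 m/s; Δx = 49·1 + ½·-1·1² = 48.5 m; v ends 48 m/s.
6–12 s: v starts 48 m/s; Δx = 48·6 + ½·-6·6² = 180 m; v ends 12 m/s.
x(12) = 1 + Σ Δx = 343 m.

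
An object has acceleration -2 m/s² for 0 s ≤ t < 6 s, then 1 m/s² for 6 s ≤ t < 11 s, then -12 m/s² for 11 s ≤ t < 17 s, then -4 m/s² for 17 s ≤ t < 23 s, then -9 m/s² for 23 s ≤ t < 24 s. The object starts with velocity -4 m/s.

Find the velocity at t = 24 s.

Δv equals the area under the a-t graph; then v = v₀ + Δv.
0–6 s: -2 × 6 = -12 m/s
6–11 s: 1 × 5 = 5 m/s
11–17 s: -12 × 6 = -72 m/s
17–23 s: -4 × 6 = -24 m/s
23–24 s: -9 × 1 = -9 m/s
Δv = -112 m/s, so v(24) = -4 + (-112) = -116 m/s.

-116 m/s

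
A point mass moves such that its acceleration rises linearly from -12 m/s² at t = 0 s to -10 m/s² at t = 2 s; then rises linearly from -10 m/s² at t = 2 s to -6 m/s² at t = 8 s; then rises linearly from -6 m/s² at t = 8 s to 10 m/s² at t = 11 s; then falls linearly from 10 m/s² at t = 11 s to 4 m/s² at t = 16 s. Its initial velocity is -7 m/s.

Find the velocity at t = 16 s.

-36 m/s

Δv equals the area under the a-t graph; then v = v₀ + Δv.
0–2 s: ½(-12 + -10)(2) = -22 m/s
2–8 s: ½(-10 + -6)(6) = -48 m/s
8–11 s: ½(-6 + 10)(3) = 6 m/s
11–16 s: ½(10 + 4)(5) = 35 m/s
Δv = -29 m/s, so v(16) = -7 + (-29) = -36 m/s.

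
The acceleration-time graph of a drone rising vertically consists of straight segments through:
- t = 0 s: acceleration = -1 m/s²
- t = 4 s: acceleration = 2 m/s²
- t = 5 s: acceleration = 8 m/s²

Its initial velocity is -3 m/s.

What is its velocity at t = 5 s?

Δv equals the area under the a-t graph; then v = v₀ + Δv.
0–4 s: ½(-1 + 2)(4) = 2 m/s
4–5 s: ½(2 + 8)(1) = 5 m/s
Δv = 7 m/s, so v(5) = -3 + (7) = 4 m/s.

4 m/s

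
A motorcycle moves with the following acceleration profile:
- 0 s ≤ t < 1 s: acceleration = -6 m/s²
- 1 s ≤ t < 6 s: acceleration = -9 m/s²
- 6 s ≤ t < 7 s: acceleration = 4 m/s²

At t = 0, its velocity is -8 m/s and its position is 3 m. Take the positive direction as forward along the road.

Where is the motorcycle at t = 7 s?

On each constant-a segment, Δv = aΔt and Δx = v₀Δt + ½aΔt²; chain segment to segment.
0–1 s: v starts -8 m/s; Δx = -8·1 + ½·-6·1² = -11 m; v ends -14 m/s.
1–6 s: v starts -14 m/s; Δx = -14·5 + ½·-9·5² = -182.5 m; v ends -59 m/s.
6–7 s: v starts -59 m/s; Δx = -59·1 + ½·4·1² = -57 m; v ends -55 m/s.
x(7) = 3 + Σ Δx = -247.5 m.

-247.5 m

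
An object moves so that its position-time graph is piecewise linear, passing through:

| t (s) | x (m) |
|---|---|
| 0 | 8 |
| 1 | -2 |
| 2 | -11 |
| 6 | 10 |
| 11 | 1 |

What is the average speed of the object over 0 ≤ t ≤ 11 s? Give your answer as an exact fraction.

Average speed = (total path length)/(elapsed time); on a piecewise-linear x-t graph the path length is Σ|Δx|.
0–1 s: |Δx| = |-2 − 8| = 10 m
1–2 s: |Δx| = |-11 − -2| = 9 m
2–6 s: |Δx| = |10 − -11| = 21 m
6–11 s: |Δx| = |1 − 10| = 9 m
Total path = 49 m; average speed = 49/11 = 49/11 m/s.

49/11 m/s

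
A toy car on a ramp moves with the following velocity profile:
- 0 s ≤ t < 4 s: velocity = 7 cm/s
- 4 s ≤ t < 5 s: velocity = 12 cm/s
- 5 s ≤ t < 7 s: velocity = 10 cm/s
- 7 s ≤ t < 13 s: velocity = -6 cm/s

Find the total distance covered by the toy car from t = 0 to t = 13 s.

96 cm

Distance (not displacement) is the total path length: add the absolute areas under v-t.
0–4 s: |7| × 4 = 28 cm
4–5 s: |12| × 1 = 12 cm
5–7 s: |10| × 2 = 20 cm
7–13 s: |-6| × 6 = 36 cm
Total distance = 96 cm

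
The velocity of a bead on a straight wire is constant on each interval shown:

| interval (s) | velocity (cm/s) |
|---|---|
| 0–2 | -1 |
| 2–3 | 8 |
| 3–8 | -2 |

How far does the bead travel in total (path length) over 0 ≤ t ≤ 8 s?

Distance (not displacement) is the total path length: add the absolute areas under v-t.
0–2 s: |-1| × 2 = 2 cm
2–3 s: |8| × 1 = 8 cm
3–8 s: |-2| × 5 = 10 cm
Total distance = 20 cm

20 cm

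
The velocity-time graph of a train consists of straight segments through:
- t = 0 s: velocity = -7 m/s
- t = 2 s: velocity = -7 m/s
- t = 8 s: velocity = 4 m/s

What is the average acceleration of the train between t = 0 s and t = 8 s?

1.375 m/s²

Average acceleration = Δv/Δt = (4 − -7)/(8 − 0) = 1.375 m/s².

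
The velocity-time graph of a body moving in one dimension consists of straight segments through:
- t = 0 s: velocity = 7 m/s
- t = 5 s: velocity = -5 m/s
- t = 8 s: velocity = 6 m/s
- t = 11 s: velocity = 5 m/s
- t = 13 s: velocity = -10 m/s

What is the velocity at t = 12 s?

On 11–13 s the graph is linear from 5 to -10 m/s: v(12) = 5 + (-10 − 5)·(12 − 11)/(13 − 11) = -2.5 m/s.

-2.5 m/s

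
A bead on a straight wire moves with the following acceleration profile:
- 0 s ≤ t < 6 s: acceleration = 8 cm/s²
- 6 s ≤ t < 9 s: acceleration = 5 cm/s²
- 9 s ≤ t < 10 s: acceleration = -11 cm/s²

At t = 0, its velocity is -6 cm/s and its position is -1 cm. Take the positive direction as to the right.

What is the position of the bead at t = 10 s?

On each constant-a segment, Δv = aΔt and Δx = v₀Δt + ½aΔt²; chain segment to segment.
0–6 s: v starts -6 cm/s; Δx = -6·6 + ½·8·6² = 108 cm; v ends 42 cm/s.
6–9 s: v starts 42 cm/s; Δx = 42·3 + ½·5·3² = 148.5 cm; v ends 57 cm/s.
9–10 s: v starts 57 cm/s; Δx = 57·1 + ½·-11·1² = 51.5 cm; v ends 46 cm/s.
x(10) = -1 + Σ Δx = 307 cm.

307 cm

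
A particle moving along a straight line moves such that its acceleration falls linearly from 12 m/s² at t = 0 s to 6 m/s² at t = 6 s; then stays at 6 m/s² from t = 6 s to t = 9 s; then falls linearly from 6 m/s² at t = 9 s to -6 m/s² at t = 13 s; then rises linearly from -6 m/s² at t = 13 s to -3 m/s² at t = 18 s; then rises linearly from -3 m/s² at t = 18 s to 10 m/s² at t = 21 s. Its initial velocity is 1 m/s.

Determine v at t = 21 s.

61 m/s

Δv equals the area under the a-t graph; then v = v₀ + Δv.
0–6 s: ½(12 + 6)(6) = 54 m/s
6–9 s: 6 × 3 = 18 m/s
9–13 s: ½(6 + -6)(4) = 0 m/s
13–18 s: ½(-6 + -3)(5) = -22.5 m/s
18–21 s: ½(-3 + 10)(3) = 10.5 m/s
Δv = 60 m/s, so v(21) = 1 + (60) = 61 m/s.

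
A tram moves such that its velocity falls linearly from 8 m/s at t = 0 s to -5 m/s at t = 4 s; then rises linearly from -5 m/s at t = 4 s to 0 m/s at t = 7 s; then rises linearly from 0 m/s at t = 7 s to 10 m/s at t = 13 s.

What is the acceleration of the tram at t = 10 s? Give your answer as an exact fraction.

Acceleration is the slope of the v-t graph on 7–13 s: (10 − 0)/(13 − 7) = 5/3 m/s².

5/3 m/s²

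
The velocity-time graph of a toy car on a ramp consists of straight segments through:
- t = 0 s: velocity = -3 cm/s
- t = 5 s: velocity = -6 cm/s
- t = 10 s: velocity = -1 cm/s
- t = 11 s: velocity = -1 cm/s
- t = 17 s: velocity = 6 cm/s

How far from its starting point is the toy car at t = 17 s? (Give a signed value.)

Displacement is the signed area under the v-t curve.
0–5 s: ½(-3 + -6)(5) = -22.5 cm
5–10 s: ½(-6 + -1)(5) = -17.5 cm
10–11 s: -1 × 1 = -1 cm
11–17 s: ½(-1 + 6)(6) = 15 cm
Net displacement = -26 cm

-26 cm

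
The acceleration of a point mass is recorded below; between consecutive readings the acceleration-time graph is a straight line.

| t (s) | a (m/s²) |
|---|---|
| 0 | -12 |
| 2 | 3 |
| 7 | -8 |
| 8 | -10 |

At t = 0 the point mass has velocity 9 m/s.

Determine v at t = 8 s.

Δv equals the area under the a-t graph; then v = v₀ + Δv.
0–2 s: ½(-12 + 3)(2) = -9 m/s
2–7 s: ½(3 + -8)(5) = -12.5 m/s
7–8 s: ½(-8 + -10)(1) = -9 m/s
Δv = -30.5 m/s, so v(8) = 9 + (-30.5) = -21.5 m/s.

-21.5 m/s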